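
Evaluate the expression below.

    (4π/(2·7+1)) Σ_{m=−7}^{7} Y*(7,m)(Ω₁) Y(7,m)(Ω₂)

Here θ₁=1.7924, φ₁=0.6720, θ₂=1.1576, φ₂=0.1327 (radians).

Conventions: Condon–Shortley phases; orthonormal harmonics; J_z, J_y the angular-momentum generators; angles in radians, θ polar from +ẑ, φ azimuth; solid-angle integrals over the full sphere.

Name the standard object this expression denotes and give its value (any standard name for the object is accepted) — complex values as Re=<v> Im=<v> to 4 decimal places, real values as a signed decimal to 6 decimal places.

This sum is the spherical-harmonic addition theorem: it equals the Legendre polynomial P_l(cos γ) of the angle γ between the two directions.
Addition theorem: P_7(cos γ) = (4π/15) Σ_m Y*_{lm}(Ω₁) Y_{lm}(Ω₂), m = −7…7:
  m=-7: Y*=(-0.003527, -0.420459)  Y=(0.161796, -0.216451)  product (-0.091580, -0.067265)
  m=-6: Y*=(0.222992, 0.275535)  Y=(0.310072, -0.316844)  product (0.156445, 0.014782)
  m=-5: Y*=(0.117732, 0.026130)  Y=(0.204149, -0.159589)  product (0.028205, -0.013454)
  m=-4: Y*=(-0.311481, 0.151845)  Y=(-0.161616, 0.094867)  product (0.035935, -0.054090)
  m=-3: Y*=(-0.006427, 0.013470)  Y=(-0.307402, 0.129279)  product (0.000234, -0.004972)
  m=-2: Y*=(-0.073735, -0.319522)  Y=(0.049924, -0.013570)  product (-0.008017, -0.014951)
  m=-1: Y*=(0.020233, 0.016096)  Y=(0.330309, -0.044091)  product (0.007393, 0.004424)
  m=+0: Y*=(0.320453, -0.000000)  Y=(-0.011755, 0.000000)  product (-0.003767, 0.000000)
  m=+1: Y*=(-0.020233, 0.016096)  Y=(-0.330309, -0.044091)  product (0.007393, -0.004424)
  m=+2: Y*=(-0.073735, 0.319522)  Y=(0.049924, 0.013570)  product (-0.008017, 0.014951)
  m=+3: Y*=(0.006427, 0.013470)  Y=(0.307402, 0.129279)  product (0.000234, 0.004972)
  m=+4: Y*=(-0.311481, -0.151845)  Y=(-0.161616, -0.094867)  product (0.035935, 0.054090)
  m=+5: Y*=(-0.117732, 0.026130)  Y=(-0.204149, -0.159589)  product (0.028205, 0.013454)
  m=+6: Y*=(0.222992, -0.275535)  Y=(0.310072, 0.316844)  product (0.156445, -0.014782)
  m=+7: Y*=(0.003527, -0.420459)  Y=(-0.161796, -0.216451)  product (-0.091580, 0.067265)
Accumulated sum (0.253464, 0.000000); after 4π/(2l+1) scaling, (0.212341, 0.000000) ⇒ P_7 = 0.212341

Legendre polynomial (addition theorem), +0.212341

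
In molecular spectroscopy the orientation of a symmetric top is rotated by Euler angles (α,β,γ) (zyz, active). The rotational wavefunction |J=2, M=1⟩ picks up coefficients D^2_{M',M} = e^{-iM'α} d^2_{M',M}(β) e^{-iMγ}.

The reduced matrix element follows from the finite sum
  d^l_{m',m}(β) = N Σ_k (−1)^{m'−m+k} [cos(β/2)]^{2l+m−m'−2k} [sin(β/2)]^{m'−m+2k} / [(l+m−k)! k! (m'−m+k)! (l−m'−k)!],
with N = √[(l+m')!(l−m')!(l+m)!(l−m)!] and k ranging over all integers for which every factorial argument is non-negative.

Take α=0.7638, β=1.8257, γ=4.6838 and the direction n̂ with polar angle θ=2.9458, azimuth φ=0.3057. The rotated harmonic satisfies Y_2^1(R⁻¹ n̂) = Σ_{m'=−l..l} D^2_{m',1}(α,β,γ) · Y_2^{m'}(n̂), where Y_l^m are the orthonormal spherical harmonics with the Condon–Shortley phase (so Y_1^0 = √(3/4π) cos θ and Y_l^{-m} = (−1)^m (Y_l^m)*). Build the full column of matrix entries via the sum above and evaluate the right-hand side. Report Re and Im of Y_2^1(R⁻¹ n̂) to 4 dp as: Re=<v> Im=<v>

Re=-0.0193 Im=-0.2917

Need the full column D^2_{m',1} for m'=−2..2 at α=0.7638, β=1.8257, γ=4.6838.
cos(β/2)=0.611493, sin(β/2)=0.791250
d^2_{-2,1}: single k=3 term ⇒ +0.605846;  D = -0.605781+0.008849i
d^2_{-1,1}: k∈[2..3] ⇒ +0.702314 -0.391971 = +0.310343;  D = -0.220974+0.217906i
d^2_{0,1}: k∈[1..2] ⇒ +0.443164 -0.742007 = -0.298843;  D = +0.008542-0.298721i
d^2_{1,1}: k∈[0..1] ⇒ +0.139819 -0.702314 = -0.562495;  D = -0.377290-0.417197i
d^2_{2,1}: single k=0 term ⇒ -0.361842;  D = -0.360910-0.025953i
Y_2^{m'}(θ=2.9458,φ=0.3057) and Σ D·Y over m':
  (-0.6058+0.0088i)·(+0.0120-0.0084i)  (-0.2210+0.2179i)·(-0.1406+0.0444i)  (+0.0085-0.2987i)·(+0.5950+0.0000i)  (-0.3773-0.4172i)·(+0.1406+0.0444i)  (-0.3609-0.0260i)·(+0.0120+0.0084i)
Y_2^1(R⁻¹ n̂) = -0.019332-0.291713i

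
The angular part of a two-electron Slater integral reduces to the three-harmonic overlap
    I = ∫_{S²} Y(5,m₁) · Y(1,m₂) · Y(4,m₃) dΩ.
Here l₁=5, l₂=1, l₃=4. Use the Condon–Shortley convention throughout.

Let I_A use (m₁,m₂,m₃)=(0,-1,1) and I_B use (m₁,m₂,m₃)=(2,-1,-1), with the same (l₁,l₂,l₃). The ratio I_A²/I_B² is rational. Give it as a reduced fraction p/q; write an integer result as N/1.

10/21

Same 5,1,4: normalisation and zero-m 3j drop out of the ratio.
A: Δ: 2! 8! 0! / 11! → 1/495; sum: t=0:+1/1440 = 1/1440; 3j²(5 1 4; 0 -1 1) = Δ·Π!·Σ² = 2/99  (sign -1)
B: Δ: 2! 8! 0! / 11! → 1/495; sum: t=0:+1/1440 = 1/1440; 3j²(5 1 4; 2 -1 -1) = Δ·Π!·Σ² = 7/165  (sign -1)
I_A²/I_B² = (2/99)/(7/165) = 10/21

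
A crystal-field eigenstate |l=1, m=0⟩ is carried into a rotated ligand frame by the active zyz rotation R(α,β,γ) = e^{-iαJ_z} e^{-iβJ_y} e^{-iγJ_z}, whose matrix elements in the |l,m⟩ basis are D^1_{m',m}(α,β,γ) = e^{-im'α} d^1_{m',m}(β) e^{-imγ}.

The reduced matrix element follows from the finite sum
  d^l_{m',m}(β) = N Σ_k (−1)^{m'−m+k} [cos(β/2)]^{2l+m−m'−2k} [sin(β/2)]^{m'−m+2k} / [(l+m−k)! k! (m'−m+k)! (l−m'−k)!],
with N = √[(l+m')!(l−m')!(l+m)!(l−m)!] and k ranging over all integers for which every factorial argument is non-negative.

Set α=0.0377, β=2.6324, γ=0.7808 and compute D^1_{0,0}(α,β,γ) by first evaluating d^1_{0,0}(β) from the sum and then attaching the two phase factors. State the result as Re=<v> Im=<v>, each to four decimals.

Re=-0.8731 Im=0.0000

First d^1_{0,0}(β=2.6324), then the phase factors e^{-i(0)α} and e^{-i(0)γ}:
Half-angle: c=0.251855, s=0.967765. N=√(1·1·1·1)=1.000000
k: max(0,(0)−(0))=0 … min(1+(0),1−(0))=1
  k=0: (−1)^0·1.0000/(1)·0.2519^2·0.9678^0 = +0.063431
  k=1: (−1)^1·1.0000/(1)·0.2519^0·0.9678^2 = -0.936569
d^1_{0,0}(2.6324) = +0.063431 -0.936569 = -0.873138
Attach z-rotation phases: D = e^{-i(0)(0.0377)}·(-0.873138)·e^{-i(0)(0.7808)} = -0.873138+0.000000i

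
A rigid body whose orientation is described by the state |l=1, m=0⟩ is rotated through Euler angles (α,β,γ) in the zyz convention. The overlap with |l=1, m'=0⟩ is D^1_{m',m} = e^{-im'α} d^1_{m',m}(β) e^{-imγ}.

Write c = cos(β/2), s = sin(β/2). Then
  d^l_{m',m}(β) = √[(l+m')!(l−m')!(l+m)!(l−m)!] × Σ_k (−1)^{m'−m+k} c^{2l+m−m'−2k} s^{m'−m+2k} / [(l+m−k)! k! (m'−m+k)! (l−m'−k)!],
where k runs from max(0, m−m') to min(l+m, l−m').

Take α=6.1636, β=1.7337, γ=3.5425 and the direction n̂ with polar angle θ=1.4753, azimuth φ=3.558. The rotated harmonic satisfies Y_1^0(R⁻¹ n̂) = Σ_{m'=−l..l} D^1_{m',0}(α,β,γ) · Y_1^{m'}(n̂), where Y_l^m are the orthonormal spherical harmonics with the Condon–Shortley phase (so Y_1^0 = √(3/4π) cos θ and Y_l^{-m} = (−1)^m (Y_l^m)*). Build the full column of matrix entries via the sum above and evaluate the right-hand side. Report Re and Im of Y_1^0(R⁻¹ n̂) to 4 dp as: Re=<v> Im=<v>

Re=-0.4202 Im=0.0000

Need the full column D^1_{m',0} for m'=−1..1 at α=6.1636, β=1.7337, γ=3.5425.
cos(β/2)=0.647231, sin(β/2)=0.762294
d^1_{-1,0}: single k=1 term ⇒ +0.697745;  D = +0.692762-0.083241i
d^1_{0,0}: k∈[0..1] ⇒ +0.418908 -0.581092 = -0.162184;  D = -0.162184+0.000000i
d^1_{1,0}: single k=0 term ⇒ -0.697745;  D = -0.692762-0.083241i
Y_1^{m'}(θ=1.4753,φ=3.558) and Σ D·Y over m':
  (+0.6928-0.0832i)·(-0.3145+0.1391i)  (-0.1622+0.0000i)·(+0.0466+0.0000i)  (-0.6928-0.0832i)·(+0.3145+0.1391i)
Y_1^0(R⁻¹ n̂) = -0.420188+0.000000i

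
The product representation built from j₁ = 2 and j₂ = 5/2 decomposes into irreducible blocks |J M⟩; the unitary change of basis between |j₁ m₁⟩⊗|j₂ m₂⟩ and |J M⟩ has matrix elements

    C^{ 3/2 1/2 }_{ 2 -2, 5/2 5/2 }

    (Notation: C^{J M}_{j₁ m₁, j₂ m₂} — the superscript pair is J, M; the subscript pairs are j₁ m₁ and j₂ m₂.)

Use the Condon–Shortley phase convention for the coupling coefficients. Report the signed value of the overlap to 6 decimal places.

√[4·3!1!2!/7! · 0!4!5!0!2!1!] = √(384/7)
  +(−1)^3/∏(3,0,1,2,0,0)! = -1/12  (running -1/12)
⟨..|..⟩ = √(384/7)·(-1/12) = -0.617213

-0.617213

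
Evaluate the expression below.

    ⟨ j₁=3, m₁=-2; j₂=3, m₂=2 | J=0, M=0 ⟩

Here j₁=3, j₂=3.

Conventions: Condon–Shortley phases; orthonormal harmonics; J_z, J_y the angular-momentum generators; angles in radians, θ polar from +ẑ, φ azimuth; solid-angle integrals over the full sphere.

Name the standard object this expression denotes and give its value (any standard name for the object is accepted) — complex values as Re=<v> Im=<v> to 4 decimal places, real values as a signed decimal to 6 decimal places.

Clebsch–Gordan coefficient, −√(1/7) ≈ -0.377964

This is a Clebsch–Gordan (vector-coupling) coefficient.
j₁+j₂−J=6  J+j₁−j₂=0  J−j₁+j₂=0  j₁+j₂+J+1=7
(j₁±m₁, j₂±m₂, J±M) = (1,5,5,1,0,0)
P² = 14400/7
sum k=5..5:
  [5] −1/120 = -1/120
S = -1/120
C² = P²·S² = 1/7 ; C = -0.377964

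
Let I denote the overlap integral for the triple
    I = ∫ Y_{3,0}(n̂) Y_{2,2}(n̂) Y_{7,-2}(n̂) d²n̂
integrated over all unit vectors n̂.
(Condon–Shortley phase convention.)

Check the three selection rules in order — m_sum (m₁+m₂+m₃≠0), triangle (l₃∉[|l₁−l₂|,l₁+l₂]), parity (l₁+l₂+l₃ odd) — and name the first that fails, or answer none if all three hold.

m₁+m₂+m₃ = 0 + 2 − 2 = 0  ✓
triangle: need |l₁−l₂| ≤ l₃ ≤ l₁+l₂ = [1,5]; l₃=7 is outside  ✗
parity: l₁+l₂+l₃ = 12 is even

triangle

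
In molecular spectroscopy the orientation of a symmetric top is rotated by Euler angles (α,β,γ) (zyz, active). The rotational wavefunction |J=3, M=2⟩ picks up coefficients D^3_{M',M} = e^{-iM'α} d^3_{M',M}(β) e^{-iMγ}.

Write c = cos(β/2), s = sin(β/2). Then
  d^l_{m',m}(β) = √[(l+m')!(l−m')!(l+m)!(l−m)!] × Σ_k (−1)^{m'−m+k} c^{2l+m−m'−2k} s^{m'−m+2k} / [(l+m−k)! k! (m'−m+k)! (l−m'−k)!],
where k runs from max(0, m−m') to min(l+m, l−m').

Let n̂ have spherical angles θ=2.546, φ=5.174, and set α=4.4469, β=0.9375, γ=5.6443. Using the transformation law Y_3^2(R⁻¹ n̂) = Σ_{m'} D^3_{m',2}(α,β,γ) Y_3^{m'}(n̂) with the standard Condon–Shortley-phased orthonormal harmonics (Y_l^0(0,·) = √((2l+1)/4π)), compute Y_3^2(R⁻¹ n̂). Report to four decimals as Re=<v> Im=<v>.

Need the full column D^3_{m',2} for m'=−3..3 at α=4.4469, β=0.9375, γ=5.6443.
cos(β/2)=0.892134, sin(β/2)=0.451771
d^3_{-3,2}: single k=5 term ⇒ +0.041124;  D = -0.019038+0.036452i
d^3_{-2,2}: k∈[4..5] ⇒ +0.165770 -0.008502 = +0.157268;  D = -0.115414-0.106830i
d^3_{-1,2}: k∈[3..4] ⇒ +0.414072 -0.053091 = +0.360981;  D = +0.306127-0.191294i
d^3_{0,2}: k∈[2..3] ⇒ +0.708138 -0.181592 = +0.526547;  D = +0.152093+0.504102i
d^3_{1,2}: k∈[1..2] ⇒ +0.807362 -0.414072 = +0.393290;  D = -0.393141+0.010829i
d^3_{2,2}: k∈[0..1] ⇒ +0.504173 -0.646439 = -0.142266;  D = -0.033534+0.138257i
d^3_{3,2}: single k=0 term ⇒ -0.625380;  D = -0.547788-0.301710i
Y_3^{m'}(θ=2.546,φ=5.174) and Σ D·Y over m':
  (-0.0190+0.0365i)·(-0.0724-0.0136i)  (-0.1154-0.1068i)·(+0.1606-0.2124i)  (+0.3061-0.1913i)·(+0.1959+0.3939i)  (+0.1521+0.5041i)·(-0.1317+0.0000i)  (-0.3931+0.0108i)·(-0.1959+0.3939i)  (-0.0335+0.1383i)·(+0.1606+0.2124i)  (-0.5478-0.3017i)·(+0.0724-0.0136i)
Y_3^2(R⁻¹ n̂) = +0.070196-0.134602i

Re=0.0702 Im=-0.1346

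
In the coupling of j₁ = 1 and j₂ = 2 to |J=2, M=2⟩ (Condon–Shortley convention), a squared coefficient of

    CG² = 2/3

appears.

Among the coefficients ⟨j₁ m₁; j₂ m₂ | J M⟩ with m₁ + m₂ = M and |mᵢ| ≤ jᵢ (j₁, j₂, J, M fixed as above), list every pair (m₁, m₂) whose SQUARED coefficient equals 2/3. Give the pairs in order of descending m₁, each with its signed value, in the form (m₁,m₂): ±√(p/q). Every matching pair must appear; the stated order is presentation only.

(0,2): −√(2/3)

Admissible pairs with m₁+m₂ = M = 2: (0,2), (1,1)
  (m₁,m₂)=(1,1): CG² = 1/3, CG = +√(1/3)
  (m₁,m₂)=(0,2): CG² = 2/3, CG = −√(2/3)   ← matches the target
Pairs with CG² = 2/3: (0,2): −√(2/3)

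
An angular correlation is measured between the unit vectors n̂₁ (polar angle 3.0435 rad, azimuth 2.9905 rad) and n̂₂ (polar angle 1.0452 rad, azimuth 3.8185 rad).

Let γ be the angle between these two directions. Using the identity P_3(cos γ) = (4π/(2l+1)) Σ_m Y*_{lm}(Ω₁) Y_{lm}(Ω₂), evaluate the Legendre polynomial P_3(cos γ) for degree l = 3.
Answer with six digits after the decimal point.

0.447123

Addition theorem: P_3(cos γ) = (4π/7) Σ_m Y*_{lm}(Ω₁) Y_{lm}(Ω₂), m = −3…3:
  [-3]  conj(Y_{3,-3})(Ω₁) = -0.00035 + 0.00017j ; Y_{3,-3}(Ω₂) = 0.11987 + 0.24199j ; Δ = -0.00008 - 0.00006j
  [-2]  conj(Y_{3,-2})(Ω₁) = -0.00931 + 0.00290j ; Y_{3,-2}(Ω₂) = 0.08260 - 0.37469j ; Δ = 0.00032 + 0.00373j
  [-1]  conj(Y_{3,-1})(Ω₁) = -0.12366 + 0.01883j ; Y_{3,-1}(Ω₂) = -0.05637 + 0.04529j ; Δ = 0.00612 - 0.00666j
  [+0]  conj(Y_{3,0})(Ω₁) = -0.72495 + 0.00000j ; Y_{3,0}(Ω₂) = -0.32604 + 0.00000j ; Δ = 0.23636 + 0.00000j
  [+1]  conj(Y_{3,1})(Ω₁) = 0.12366 + 0.01883j ; Y_{3,1}(Ω₂) = 0.05637 + 0.04529j ; Δ = 0.00612 + 0.00666j
  [+2]  conj(Y_{3,2})(Ω₁) = -0.00931 - 0.00290j ; Y_{3,2}(Ω₂) = 0.08260 + 0.37469j ; Δ = 0.00032 - 0.00373j
  [+3]  conj(Y_{3,3})(Ω₁) = 0.00035 + 0.00017j ; Y_{3,3}(Ω₂) = -0.11987 + 0.24199j ; Δ = -0.00008 + 0.00006j
Total Σ_m = 0.24907 - 0.00000j. Multiply by 1.795196: 0.44712 - 0.00000j. P_3(cos γ) = 0.447123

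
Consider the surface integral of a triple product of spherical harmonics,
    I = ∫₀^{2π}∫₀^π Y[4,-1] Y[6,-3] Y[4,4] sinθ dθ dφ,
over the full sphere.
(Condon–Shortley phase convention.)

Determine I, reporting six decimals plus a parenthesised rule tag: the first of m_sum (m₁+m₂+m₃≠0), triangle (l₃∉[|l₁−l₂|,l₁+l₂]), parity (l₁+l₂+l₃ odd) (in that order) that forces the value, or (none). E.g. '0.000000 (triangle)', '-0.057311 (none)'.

0.155830 (none)

m-sum 0 ✓  L=14 even ✓  2≤4≤10 ✓
Π(2lᵢ+1) = 9×13×9 = 1053
triangle coeff Δ(4,6,4) = 1/1261260
Σ_t [2,4]: t=2:+1/4608 t=3:−1/1296 t=4:+1/4608 = -7/20736
(3j)²=20/1287 [(4 6 4; 0 0 0)], sign=-1
Σ_t [3,3]: t=3:−1/51840 = -1/51840
(3j)²=8/429 [(4 6 4; -1 -3 4)], sign=-1
⇒ 4πI² = 480/1573
I = (+1)√(480/1573/(4π)) = 0.15583009
No selection rule forces the value: the integral is nonzero (none).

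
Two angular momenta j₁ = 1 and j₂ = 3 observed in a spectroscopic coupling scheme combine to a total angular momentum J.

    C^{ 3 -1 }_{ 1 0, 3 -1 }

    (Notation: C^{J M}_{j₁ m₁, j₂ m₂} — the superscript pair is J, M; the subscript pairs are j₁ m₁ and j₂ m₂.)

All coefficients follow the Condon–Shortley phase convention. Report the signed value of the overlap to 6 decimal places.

+√(1/12) = +0.288675

triangle: 1!·1!·5!/8! = 120/40320
(j±m)!: 1!·1!·2!·4!·2!·4! = 2304
prefactor² = (2J+1)·Δ·N² = 48
  k=0: +1/(0!·1!·1!·2!·0!·3!) = 1/12
  k=1: −1/(1!·0!·0!·1!·1!·4!) = -1/24
Σ = 1/24  ⇒  CG² = 48·(1/24)² = 1/12
CG = +√(1/12) = +0.288675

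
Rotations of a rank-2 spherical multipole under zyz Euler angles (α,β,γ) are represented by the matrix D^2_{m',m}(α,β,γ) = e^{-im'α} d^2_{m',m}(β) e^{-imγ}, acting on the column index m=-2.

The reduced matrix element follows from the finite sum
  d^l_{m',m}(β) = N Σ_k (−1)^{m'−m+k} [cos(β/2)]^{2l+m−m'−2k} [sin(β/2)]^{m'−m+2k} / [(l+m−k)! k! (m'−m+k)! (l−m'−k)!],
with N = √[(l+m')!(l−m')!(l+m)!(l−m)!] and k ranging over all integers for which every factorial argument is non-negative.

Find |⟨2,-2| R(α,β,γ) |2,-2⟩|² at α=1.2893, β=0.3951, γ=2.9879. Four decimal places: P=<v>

P=0.8546

First d^2_{-2,-2}(β=0.3951), then the phase factors e^{-i(-2)α} and e^{-i(-2)γ}:
With c≡cos(β/2)=0.980550 and s≡sin(β/2)=0.196268, N=[1·24·1·24]^{1/2}=24.000000
The bounds max(0,m−m')=0 and min(l+m,l−m')=0 give 1 term
  k=0: (−1)^0·24.0000/(24)·0.9806^4·0.1963^0 = +0.924442
d^2_{-2,-2}(0.3951) = +0.924442
|D^2_{-2,-2}|² = |d^2_{-2,-2}(β)|² = (+0.924442)² = 0.854593 (the z-rotation phases have unit modulus)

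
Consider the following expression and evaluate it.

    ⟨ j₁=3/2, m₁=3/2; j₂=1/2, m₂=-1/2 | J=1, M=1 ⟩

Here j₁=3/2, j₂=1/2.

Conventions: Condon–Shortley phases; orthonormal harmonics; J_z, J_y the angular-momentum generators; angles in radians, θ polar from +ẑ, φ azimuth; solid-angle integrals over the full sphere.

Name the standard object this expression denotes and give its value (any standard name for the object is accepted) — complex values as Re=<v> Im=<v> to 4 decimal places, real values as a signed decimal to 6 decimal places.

Clebsch–Gordan coefficient, +√(3/4) ≈ +0.866025

This is a Clebsch–Gordan (vector-coupling) coefficient.
√[3·1!2!0!/4! · 3!0!0!1!2!0!] = √(3)
  +(−1)^0/∏(0,1,0,0,2,0)! = 1/2  (running 1/2)
⟨..|..⟩ = √(3)·(1/2) = +0.866025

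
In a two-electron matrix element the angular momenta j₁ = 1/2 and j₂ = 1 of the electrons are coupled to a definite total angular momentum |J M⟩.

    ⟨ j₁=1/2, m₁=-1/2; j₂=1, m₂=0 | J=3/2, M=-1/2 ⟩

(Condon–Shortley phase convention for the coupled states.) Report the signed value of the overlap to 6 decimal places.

+0.816497  (= +√(2/3))

√[4·0!1!2!/4! · 0!1!1!1!1!2!] = √(2/3)
  +(−1)^0/∏(0,0,1,1,0,1)! = 1  (running 1)
⟨..|..⟩ = √(2/3)·(1) = +0.816497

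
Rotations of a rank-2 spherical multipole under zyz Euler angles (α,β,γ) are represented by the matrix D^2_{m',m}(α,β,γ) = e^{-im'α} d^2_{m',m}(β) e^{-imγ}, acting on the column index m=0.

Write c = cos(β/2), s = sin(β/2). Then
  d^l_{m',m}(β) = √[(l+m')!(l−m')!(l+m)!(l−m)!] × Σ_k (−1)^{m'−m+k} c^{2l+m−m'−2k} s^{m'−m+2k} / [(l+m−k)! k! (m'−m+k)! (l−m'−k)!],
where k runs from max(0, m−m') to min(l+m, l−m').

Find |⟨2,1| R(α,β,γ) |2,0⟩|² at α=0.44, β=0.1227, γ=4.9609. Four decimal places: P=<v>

D^2_{1,0}(0.4400,0.1227,4.9609) = e^{-i·1·0.4400}·d^2_{1,0}(0.1227)·e^{-i·0·4.9609}. Compute d first:
Half-angle: c=0.998119, s=0.061312. N=√(6·1·2·2)=4.898979
k: max(0,(0)−(1))=0 … min(2+(0),2−(1))=1
  k=0: (−1)^1·4.8990/(2)·0.9981^3·0.0613^1 = -0.149336
  k=1: (−1)^2·4.8990/(2)·0.9981^1·0.0613^3 = +0.000563
d^2_{1,0}(0.1227) = -0.149336 +0.000563 = -0.148772
|D^2_{1,0}|² = |d^2_{1,0}(β)|² = (-0.148772)² = 0.022133 (the z-rotation phases have unit modulus)

P=0.0221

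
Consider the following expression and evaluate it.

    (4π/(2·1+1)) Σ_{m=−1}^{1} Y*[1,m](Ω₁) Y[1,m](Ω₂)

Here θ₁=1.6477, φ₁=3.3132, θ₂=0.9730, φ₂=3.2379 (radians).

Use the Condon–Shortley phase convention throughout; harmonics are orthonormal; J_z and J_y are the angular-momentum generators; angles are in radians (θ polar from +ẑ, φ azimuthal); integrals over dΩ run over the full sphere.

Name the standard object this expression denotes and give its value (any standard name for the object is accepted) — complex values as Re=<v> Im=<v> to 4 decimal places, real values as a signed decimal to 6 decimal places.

This sum is the spherical-harmonic addition theorem: it equals the Legendre polynomial P_l(cos γ) of the angle γ between the two directions.
Term-by-term m-sum for l=1 (normalisation 4π/3 = 4.188790):
  [-1]  conj(Y_{1,-1})(Ω₁) = -0.339413-0.058824i ; Y_{1,-1}(Ω₂) = -0.284254+0.027461i ; Δ = +0.098095+0.007401i
  [+0]  conj(Y_{1,0})(Ω₁) = -0.037538-0.000000i ; Y_{1,0}(Ω₂) = +0.274996+0.000000i ; Δ = -0.010323-0.000000i
  [+1]  conj(Y_{1,1})(Ω₁) = +0.339413-0.058824i ; Y_{1,1}(Ω₂) = +0.284254+0.027461i ; Δ = +0.098095-0.007401i
Σ over m = +0.185867+0.000000i; ×(4π/3) → +0.778559+0.000000i. Real part: 0.778559

Legendre polynomial (addition theorem), +0.778559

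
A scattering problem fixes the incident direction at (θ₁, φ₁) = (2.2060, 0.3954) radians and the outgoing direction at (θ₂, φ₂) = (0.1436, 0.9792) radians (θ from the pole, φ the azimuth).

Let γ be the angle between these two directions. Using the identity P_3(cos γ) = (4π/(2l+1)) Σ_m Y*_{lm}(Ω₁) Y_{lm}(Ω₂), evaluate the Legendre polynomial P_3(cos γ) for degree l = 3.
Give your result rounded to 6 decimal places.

Term-by-term m-sum for l=3 (normalisation 4π/7 = 1.795196):
  m=-3: Y*=+0.081644+0.201713i  Y=-0.001197-0.000248i  product -0.000048-0.000262i
  m=-2: Y*=-0.276321-0.279323i  Y=-0.007829-0.019178i  product -0.003193+0.007486i
  m=-1: Y*=+0.182520+0.076180i  Y=+0.100529-0.149626i  product +0.029747-0.019651i
  m=+0: Y*=+0.274502-0.000000i  Y=+0.700851+0.000000i  product +0.192385+0.000000i
  m=+1: Y*=-0.182520+0.076180i  Y=-0.100529-0.149626i  product +0.029747+0.019651i
  m=+2: Y*=-0.276321+0.279323i  Y=-0.007829+0.019178i  product -0.003193-0.007486i
  m=+3: Y*=-0.081644+0.201713i  Y=+0.001197-0.000248i  product -0.000048+0.000262i
Accumulated sum +0.245397+0.000000i; after 4π/(2l+1) scaling, +0.440536+0.000000i ⇒ P_3 = 0.440536

0.440536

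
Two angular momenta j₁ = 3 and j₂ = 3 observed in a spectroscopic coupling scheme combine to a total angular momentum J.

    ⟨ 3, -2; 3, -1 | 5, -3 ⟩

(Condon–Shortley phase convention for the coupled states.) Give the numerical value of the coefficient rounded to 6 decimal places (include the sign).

-0.408248

triangle: 1!*5!*5!/12! = 14400/479001600
(j±m)!: 1!*5!*2!*4!*2!*8! = 464486400
prefactor² = (2J+1)*Δ*N² = 153600
  k=0: +1/(0!*1!*5!*2!*0!*3!) = 1/1440
  k=1: −1/(1!*0!*4!*1!*1!*4!) = -1/576
Σ = -1/960  ⇒  CG² = 153600*(-1/960)² = 1/6
CG = −√(1/6) = -0.408248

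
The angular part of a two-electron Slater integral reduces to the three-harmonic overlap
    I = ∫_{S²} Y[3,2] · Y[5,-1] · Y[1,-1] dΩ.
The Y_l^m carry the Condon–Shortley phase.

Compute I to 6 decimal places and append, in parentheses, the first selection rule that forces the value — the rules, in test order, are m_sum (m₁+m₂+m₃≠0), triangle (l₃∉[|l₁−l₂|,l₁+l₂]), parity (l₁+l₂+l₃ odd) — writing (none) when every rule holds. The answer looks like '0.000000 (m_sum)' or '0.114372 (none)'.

|3−5|≤1≤3+5 violated ⇒ I = 0

0.000000 (triangle)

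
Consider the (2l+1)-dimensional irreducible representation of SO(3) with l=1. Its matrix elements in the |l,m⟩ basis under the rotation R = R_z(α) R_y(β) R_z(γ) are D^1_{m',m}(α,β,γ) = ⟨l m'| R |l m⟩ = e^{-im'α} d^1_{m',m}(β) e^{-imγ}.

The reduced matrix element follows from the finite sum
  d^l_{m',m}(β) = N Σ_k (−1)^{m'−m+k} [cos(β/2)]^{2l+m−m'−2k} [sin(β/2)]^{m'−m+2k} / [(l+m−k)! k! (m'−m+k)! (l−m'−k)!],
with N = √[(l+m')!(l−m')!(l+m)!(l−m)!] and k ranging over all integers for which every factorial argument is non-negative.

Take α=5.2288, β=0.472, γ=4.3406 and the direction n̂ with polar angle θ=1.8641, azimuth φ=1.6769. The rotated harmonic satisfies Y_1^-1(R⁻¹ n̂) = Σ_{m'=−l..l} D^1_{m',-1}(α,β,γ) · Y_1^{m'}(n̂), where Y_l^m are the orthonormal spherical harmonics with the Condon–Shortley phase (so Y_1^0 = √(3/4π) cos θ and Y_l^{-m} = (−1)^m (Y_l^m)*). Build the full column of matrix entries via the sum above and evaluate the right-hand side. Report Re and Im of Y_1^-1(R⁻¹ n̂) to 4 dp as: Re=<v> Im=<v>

Need the full column D^1_{m',-1} for m'=−1..1 at α=5.2288, β=0.4720, γ=4.3406.
cos(β/2)=0.972281, sin(β/2)=0.233815
d^1_{-1,-1}: single k=0 term ⇒ +0.945330;  D = -0.935462-0.136240i
d^1_{0,-1}: single k=0 term ⇒ -0.321499;  D = +0.116795+0.299534i
d^1_{1,-1}: single k=0 term ⇒ +0.054670;  D = +0.034486-0.042420i
Y_1^{m'}(θ=1.8641,φ=1.6769) and Σ D·Y over m':
  (-0.9355-0.1362i)·(-0.0350-0.3289i)  (+0.1168+0.2995i)·(-0.1413+0.0000i)  (+0.0345-0.0424i)·(+0.0350-0.3289i)
Y_1^-1(R⁻¹ n̂) = -0.041282+0.257285i

Re=-0.0413 Im=0.2573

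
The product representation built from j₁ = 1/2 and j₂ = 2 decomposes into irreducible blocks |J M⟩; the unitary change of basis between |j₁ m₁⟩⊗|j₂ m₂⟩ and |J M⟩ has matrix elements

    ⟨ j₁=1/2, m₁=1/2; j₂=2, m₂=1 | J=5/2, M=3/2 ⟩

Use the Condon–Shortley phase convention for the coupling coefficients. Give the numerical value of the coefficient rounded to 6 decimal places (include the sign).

+√(4/5) ≈ +0.894427

√[6·0!1!4!/6! · 1!0!3!1!4!1!] = √(144/5)
  +(−1)^0/∏(0,0,0,3,1,1)! = 1/6  (running 1/6)
⟨..|..⟩ = √(144/5)·(1/6) = +0.894427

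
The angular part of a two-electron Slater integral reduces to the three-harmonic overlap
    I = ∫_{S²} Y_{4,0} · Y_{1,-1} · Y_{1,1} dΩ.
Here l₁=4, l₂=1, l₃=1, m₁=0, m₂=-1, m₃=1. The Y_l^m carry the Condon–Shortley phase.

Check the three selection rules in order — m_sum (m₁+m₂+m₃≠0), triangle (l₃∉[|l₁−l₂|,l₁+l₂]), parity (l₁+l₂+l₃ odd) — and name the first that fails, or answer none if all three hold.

m₁+m₂+m₃ = 0 − 1 + 1 = 0  ✓
triangle: need |l₁−l₂| ≤ l₃ ≤ l₁+l₂ = [3,5]; l₃=1 is outside  ✗
parity: l₁+l₂+l₃ = 6 is even

triangle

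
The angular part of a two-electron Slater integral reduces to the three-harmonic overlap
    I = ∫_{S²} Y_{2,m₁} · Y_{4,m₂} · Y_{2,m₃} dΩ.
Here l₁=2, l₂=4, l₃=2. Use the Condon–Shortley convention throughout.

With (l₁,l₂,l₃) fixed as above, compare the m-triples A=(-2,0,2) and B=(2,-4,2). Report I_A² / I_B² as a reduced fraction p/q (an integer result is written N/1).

Shared (l₁,l₂,l₃)=(2,4,2): N and (l;000)² cancel in I_A²/I_B².
A: Δ = 4!·0!·4!/9! = 1/630; Racah Σ t=4..4: t=4:+1/576 = 1/576; ⇒ 3j(2 4 2; -2 0 2)² = 1/630, sgn +1
B: Δ = 4!·0!·4!/9! = 1/630; Racah Σ t=0..0: t=0:+1/576 = 1/576; ⇒ 3j(2 4 2; 2 -4 2)² = 1/9, sgn +1
I_A²/I_B² = (1/630)/(1/9) = 1/70

1/70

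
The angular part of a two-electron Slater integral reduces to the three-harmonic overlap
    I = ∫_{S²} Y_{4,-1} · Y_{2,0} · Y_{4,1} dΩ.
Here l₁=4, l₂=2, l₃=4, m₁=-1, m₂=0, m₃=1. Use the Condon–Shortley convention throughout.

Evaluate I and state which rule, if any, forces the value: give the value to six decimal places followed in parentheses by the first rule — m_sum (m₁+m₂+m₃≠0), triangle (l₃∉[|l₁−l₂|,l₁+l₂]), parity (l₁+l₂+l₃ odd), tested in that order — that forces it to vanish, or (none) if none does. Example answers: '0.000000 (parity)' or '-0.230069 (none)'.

Rules hold: Σm=0, L=10 even, 2≤4≤6.
N = 9·5·9 = 405
Δ = 2!·6!·2!/11! = 1/13860
Racah Σ t=0..2: t=0:+1/192 t=1:−1/36 t=2:+1/192 = -5/288
⇒ 3j(4 2 4; 0 0 0)² = 20/693, sgn -1
Racah Σ t=0..2: t=0:+1/480 t=1:−1/48 t=2:+1/144 = -17/1440
⇒ 3j(4 2 4; -1 0 1)² = 289/13860, sgn +1
4πI² = N·(3j₀)²·(3jₘ)² = 1445/5929
I = -1·√(0.243717/4π) = -0.13926381
No selection rule forces the value: the integral is nonzero (none).

-0.139264 (none)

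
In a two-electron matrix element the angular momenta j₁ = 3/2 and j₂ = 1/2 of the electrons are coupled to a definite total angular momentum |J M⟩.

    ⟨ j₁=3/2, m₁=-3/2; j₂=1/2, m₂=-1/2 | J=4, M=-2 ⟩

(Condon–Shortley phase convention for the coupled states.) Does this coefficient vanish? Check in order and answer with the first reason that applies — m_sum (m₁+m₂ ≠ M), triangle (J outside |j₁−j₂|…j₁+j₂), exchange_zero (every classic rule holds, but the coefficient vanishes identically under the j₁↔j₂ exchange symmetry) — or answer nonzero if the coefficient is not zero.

triangle

m-sum: m₁+m₂ = -3/2+(-1/2) = -2, M = -2  ✓
triangle: need |j₁−j₂| ≤ J ≤ j₁+j₂, i.e. J ∈ [1, 2]; J = 4 is outside ✗ ⇒ coefficient is 0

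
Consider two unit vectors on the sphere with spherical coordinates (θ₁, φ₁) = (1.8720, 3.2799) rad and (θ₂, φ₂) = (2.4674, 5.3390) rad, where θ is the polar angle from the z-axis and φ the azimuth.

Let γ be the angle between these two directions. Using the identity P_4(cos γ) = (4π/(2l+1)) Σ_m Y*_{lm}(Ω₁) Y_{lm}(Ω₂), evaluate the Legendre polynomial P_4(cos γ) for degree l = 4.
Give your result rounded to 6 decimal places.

0.366414

Summing Y*_{l m}(θ₁,φ₁)·Y_{l m}(θ₂,φ₂) over m ∈ [−4, 4]; prefactor 4π/(2·4+1) = 1.396263:
  m=-4: (0.313160, 0.193394) × (-0.054102, -0.039875) = (-0.009231, -0.022950)  (running Σ = (-0.009231, -0.022950))
  m=-3: (0.295963, 0.130371) × (0.226617, -0.072351) = (0.076503, 0.008131)  (running Σ = (0.067272, -0.014819))
  m=-2: (-0.112671, -0.031986) × (-0.133200, 0.405235) = (0.027970, -0.041398)  (running Σ = (0.095242, -0.056217))
  m=-1: (-0.316469, -0.044051) × (-0.172098, -0.237725) = (0.043992, 0.082814)  (running Σ = (0.139233, 0.026597))
  m=0: (0.066722, -0.000000) × (-0.240430, 0.000000) = (-0.016042, 0.000000)  (running Σ = (0.123191, 0.026597))
  m=1: (0.316469, -0.044051) × (0.172098, -0.237725) = (0.043992, -0.082814)  (running Σ = (0.167183, -0.056217))
  m=2: (-0.112671, 0.031986) × (-0.133200, -0.405235) = (0.027970, 0.041398)  (running Σ = (0.195153, -0.014819))
  m=3: (-0.295963, 0.130371) × (-0.226617, -0.072351) = (0.076503, -0.008131)  (running Σ = (0.271655, -0.022950))
  m=4: (0.313160, -0.193394) × (-0.054102, 0.039875) = (-0.009231, 0.022950)  (running Σ = (0.262424, 0.000000))
Accumulated sum (0.262424, 0.000000); after 4π/(2l+1) scaling, (0.366414, 0.000000) ⇒ P_4 = 0.366414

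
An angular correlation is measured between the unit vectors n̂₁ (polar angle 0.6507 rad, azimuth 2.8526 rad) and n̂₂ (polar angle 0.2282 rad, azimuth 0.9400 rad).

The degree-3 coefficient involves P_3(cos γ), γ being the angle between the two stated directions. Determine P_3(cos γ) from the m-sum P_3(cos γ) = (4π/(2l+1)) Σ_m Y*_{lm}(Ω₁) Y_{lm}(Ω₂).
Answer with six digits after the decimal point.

-0.124699

Expand P_3 via completeness: Σ_{m} conj(Y_{3,m}) at Ω₁ times Y_{3,m} at Ω₂ —
  term(m=-3) = 0.00038 - 0.00023j   from Y*(Ω₁)=-0.06001 + 0.07070j, Y(Ω₂)=-0.00458 - 0.00153j
  term(m=-2) = -0.01179 - 0.00960j   from Y*(Ω₁)=0.24990 - 0.16301j, Y(Ω₂)=-0.01550 - 0.04853j
  term(m=-1) = -0.03889 + 0.10933j   from Y*(Ω₁)=-0.40632 + 0.12081j, Y(Ω₂)=0.16145 - 0.22106j
  term(m=+0) = 0.03113 + 0.00000j   from Y*(Ω₁)=0.04910 + 0.00000j, Y(Ω₂)=0.63399 + 0.00000j
  term(m=+1) = -0.03889 - 0.10933j   from Y*(Ω₁)=0.40632 + 0.12081j, Y(Ω₂)=-0.16145 - 0.22106j
  term(m=+2) = -0.01179 + 0.00960j   from Y*(Ω₁)=0.24990 + 0.16301j, Y(Ω₂)=-0.01550 + 0.04853j
  term(m=+3) = 0.00038 + 0.00023j   from Y*(Ω₁)=0.06001 + 0.07070j, Y(Ω₂)=0.00458 - 0.00153j
Σ over m = -0.06946 + 0.00000j; ×(4π/7) → -0.12470 + 0.00000j. Real part: -0.124699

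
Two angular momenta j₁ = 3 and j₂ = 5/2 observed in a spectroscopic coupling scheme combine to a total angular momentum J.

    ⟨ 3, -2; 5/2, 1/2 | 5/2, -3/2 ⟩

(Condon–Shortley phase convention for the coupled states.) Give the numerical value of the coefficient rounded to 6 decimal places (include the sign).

+0.267261

√[6·3!3!2!/9! · 1!5!3!2!1!4!] = √(288/7)
  +(−1)^2/∏(2,1,3,1,0,1)! = 1/12  (running 1/12)
  +(−1)^3/∏(3,0,2,0,1,2)! = -1/24  (running 1/24)
⟨..|..⟩ = √(288/7)·(1/24) = +0.267261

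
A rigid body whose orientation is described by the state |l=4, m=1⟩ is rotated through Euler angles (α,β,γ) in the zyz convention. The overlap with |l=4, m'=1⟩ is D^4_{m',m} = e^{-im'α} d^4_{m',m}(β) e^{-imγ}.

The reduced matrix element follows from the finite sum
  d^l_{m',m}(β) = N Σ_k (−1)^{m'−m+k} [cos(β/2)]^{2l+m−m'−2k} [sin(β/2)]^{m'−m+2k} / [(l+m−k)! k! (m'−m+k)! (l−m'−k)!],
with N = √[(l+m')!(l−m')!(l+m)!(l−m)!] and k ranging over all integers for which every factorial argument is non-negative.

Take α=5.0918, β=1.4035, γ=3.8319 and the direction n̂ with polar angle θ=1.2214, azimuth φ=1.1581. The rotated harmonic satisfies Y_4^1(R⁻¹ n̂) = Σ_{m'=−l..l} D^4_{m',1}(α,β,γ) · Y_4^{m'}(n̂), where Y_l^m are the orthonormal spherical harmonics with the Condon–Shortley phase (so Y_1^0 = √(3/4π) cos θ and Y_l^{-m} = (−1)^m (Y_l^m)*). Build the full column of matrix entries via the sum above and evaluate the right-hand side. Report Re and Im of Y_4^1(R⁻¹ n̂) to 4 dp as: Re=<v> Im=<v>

Re=0.0121 Im=0.1198

Need the full column D^4_{m',1} for m'=−4..4 at α=5.0918, β=1.4035, γ=3.8319.
cos(β/2)=0.763714, sin(β/2)=0.645555
d^4_{-4,1}: single k=5 term ⇒ +0.373725;  D = -0.252952-0.275111i
d^4_{-3,1}: k∈[4..5] ⇒ +0.781582 -0.335067 = +0.446515;  D = +0.193384-0.402465i
d^4_{-2,1}: k∈[3..5] ⇒ +0.988480 -1.059412 +0.151391 = +0.080459;  D = +0.080271+0.005508i
d^4_{-1,1}: k∈[2..5] ⇒ +0.826894 -1.772462 +0.633217 -0.030162 = -0.342513;  D = -0.104779-0.326093i
d^4_{0,1}: k∈[1..4] ⇒ +0.437484 -1.875509 +1.340061 -0.159580 = -0.257543;  D = +0.198579-0.163997i
d^4_{1,1}: k∈[0..3] ⇒ +0.115730 -1.240341 +1.772462 -0.422145 = +0.225705;  D = -0.197958-0.108422i
d^4_{2,1}: k∈[0..2] ⇒ -0.415034 +1.482720 -0.706274 = +0.361412;  D = +0.043863-0.358740i
d^4_{3,1}: k∈[0..1] ⇒ +0.656327 -0.781582 = -0.125255;  D = -0.121118+0.031928i
d^4_{4,1}: single k=0 term ⇒ -0.523054;  D = -0.311171-0.420427i
Y_4^{m'}(θ=1.2214,φ=1.1581) and Σ D·Y over m':
  (-0.2530-0.2751i)·(-0.0276+0.3438i)  (+0.1934-0.4025i)·(-0.3359+0.1161i)  (+0.0803+0.0055i)·(+0.0360+0.0390i)  (-0.1048-0.3261i)·(-0.1330+0.3038i)  (+0.1986-0.1640i)·(-0.0037+0.0000i)  (-0.1980-0.1084i)·(+0.1330+0.3038i)  (+0.0439-0.3587i)·(+0.0360-0.0390i)  (-0.1211+0.0319i)·(+0.3359+0.1161i)  (-0.3112-0.4204i)·(-0.0276-0.3438i)
Y_4^1(R⁻¹ n̂) = +0.012103+0.119786i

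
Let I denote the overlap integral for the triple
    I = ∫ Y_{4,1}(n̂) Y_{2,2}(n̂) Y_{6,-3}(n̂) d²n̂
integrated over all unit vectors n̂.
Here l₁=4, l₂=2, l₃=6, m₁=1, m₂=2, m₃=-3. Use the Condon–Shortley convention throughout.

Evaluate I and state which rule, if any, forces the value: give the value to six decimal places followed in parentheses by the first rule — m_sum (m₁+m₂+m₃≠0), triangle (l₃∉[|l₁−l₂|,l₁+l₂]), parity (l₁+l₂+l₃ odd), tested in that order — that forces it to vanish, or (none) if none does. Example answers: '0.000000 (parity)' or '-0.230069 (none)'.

m-sum 0 ✓  L=12 even ✓  2≤6≤6 ✓
Π(2lᵢ+1) = 9×5×13 = 585
triangle coeff Δ(4,2,6) = 1/6435
Σ_t [0,0]: t=0:+1/2304 = 1/2304
(3j)²=5/143 [(4 2 6; 0 0 0)], sign=+1
Σ_t [0,0]: t=0:+1/17280 = 1/17280
(3j)²=14/715 [(4 2 6; 1 2 -3)], sign=-1
⇒ 4πI² = 630/1573
I = (-1)√(630/1573/(4π)) = -0.17852580
No selection rule forces the value: the integral is nonzero (none).

-0.178526 (none)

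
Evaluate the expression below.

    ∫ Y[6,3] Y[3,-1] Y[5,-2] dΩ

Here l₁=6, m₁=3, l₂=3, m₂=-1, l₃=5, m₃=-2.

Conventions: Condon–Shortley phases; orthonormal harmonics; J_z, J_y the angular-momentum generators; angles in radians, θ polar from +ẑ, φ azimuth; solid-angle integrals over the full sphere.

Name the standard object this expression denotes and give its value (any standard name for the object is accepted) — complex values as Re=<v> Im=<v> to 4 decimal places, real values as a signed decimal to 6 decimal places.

This is a Gaunt coefficient — the integral of a triple product of spherical harmonics over the sphere.
Checks pass: Σm=0; 14 even; l₃=5∈[3,9].
(2·6+1)(2·3+1)(2·5+1) = 1001
Δ: 4! 8! 2! / 15! → 1/675675
sum: t=1:−1/8640 t=2:+1/2304 t=3:−1/8640 = 7/34560
3j²(6 3 5; 0 0 0) = Δ·Π!·Σ² = 7/429  (sign -1)
sum: t=0:+1/34560 t=1:−1/8640 t=2:+1/40320 = -1/16128
3j²(6 3 5; 3 -1 -2) = Δ·Π!·Σ² = 18/1001  (sign +1)
combine: 4πI² = 1001·7/429·18/1001 = 42/143
take √, sign -1: I = -0.15288036

Gaunt coefficient, -0.152880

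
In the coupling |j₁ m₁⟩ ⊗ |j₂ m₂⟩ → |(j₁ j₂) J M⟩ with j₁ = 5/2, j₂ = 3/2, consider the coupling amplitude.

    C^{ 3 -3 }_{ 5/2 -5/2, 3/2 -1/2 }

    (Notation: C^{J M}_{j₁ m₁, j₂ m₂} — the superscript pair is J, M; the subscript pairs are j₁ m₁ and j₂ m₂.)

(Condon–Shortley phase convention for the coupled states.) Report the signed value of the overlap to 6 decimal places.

-0.790569  (= −√(5/8))

√[7·1!4!2!/8! · 0!5!1!2!0!6!] = √(1440)
  +(−1)^1/∏(1,0,4,0,0,2)! = -1/48  (running -1/48)
⟨..|..⟩ = √(1440)·(-1/48) = -0.790569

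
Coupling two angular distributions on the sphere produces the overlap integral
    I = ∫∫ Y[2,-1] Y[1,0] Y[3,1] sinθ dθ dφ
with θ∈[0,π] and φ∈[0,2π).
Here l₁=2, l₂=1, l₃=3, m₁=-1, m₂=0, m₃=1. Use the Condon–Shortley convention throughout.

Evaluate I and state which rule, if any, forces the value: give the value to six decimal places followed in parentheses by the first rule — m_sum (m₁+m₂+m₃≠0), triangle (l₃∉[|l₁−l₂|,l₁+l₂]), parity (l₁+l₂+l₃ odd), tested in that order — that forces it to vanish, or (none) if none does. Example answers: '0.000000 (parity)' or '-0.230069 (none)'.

-0.233597 (none)

Checks pass: Σm=0; 6 even; l₃=3∈[1,3].
(2·2+1)(2·1+1)(2·3+1) = 105
Δ: 0! 4! 2! / 7! → 1/105
sum: t=0:+1/4 = 1/4
3j²(2 1 3; 0 0 0) = Δ·Π!·Σ² = 3/35  (sign -1)
sum: t=0:+1/6 = 1/6
3j²(2 1 3; -1 0 1) = Δ·Π!·Σ² = 8/105  (sign +1)
combine: 4πI² = 105·3/35·8/105 = 24/35
take √, sign -1: I = -0.23359668
No selection rule forces the value: the integral is nonzero (none).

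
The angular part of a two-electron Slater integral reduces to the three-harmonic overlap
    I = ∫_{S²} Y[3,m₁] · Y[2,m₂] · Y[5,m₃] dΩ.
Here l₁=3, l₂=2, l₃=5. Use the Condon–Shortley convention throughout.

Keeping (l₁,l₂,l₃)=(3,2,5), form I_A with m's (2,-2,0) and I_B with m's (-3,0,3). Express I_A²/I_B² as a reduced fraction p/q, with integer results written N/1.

Same 3,2,5: normalisation and zero-m 3j drop out of the ratio.
A: Δ: 0! 6! 4! / 11! → 1/2310; sum: t=0:+1/2880 = 1/2880; 3j²(3 2 5; 2 -2 0) = Δ·Π!·Σ² = 1/462  (sign -1)
B: Δ: 0! 6! 4! / 11! → 1/2310; sum: t=0:+1/2880 = 1/2880; 3j²(3 2 5; -3 0 3) = Δ·Π!·Σ² = 2/165  (sign +1)
I_A²/I_B² = (1/462)/(2/165) = 5/28

5/28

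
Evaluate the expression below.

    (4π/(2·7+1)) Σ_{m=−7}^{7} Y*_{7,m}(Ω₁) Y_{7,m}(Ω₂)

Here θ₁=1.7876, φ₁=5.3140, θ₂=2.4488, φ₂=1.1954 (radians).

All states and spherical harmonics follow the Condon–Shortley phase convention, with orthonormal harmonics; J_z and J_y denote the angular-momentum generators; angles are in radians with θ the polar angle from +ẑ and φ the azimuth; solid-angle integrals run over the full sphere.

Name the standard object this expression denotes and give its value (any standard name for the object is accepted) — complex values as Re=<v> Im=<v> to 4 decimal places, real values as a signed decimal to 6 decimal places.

Legendre polynomial (addition theorem), +0.288568

This sum is the spherical-harmonic addition theorem: it equals the Legendre polynomial P_l(cos γ) of the angle γ between the two directions.
Addition theorem: P_7(cos γ) = (4π/15) Σ_m Y*_{lm}(Ω₁) Y_{lm}(Ω₂), m = −7…7:
  [-7]  conj(Y_{7,-7})(Ω₁) = (0.371547, -0.203514) ; Y_{7,-7}(Ω₂) = (-0.010655, -0.018879) ; Δ = (-0.007801, -0.004846)
  [-6]  conj(Y_{7,-6})(Ω₁) = (-0.311587, -0.157521) ; Y_{7,-6}(Ω₂) = (-0.061567, 0.075889) ; Δ = (0.031138, -0.013948)
  [-5]  conj(Y_{7,-5})(Ω₁) = (-0.017292, -0.128721) ; Y_{7,-5}(Ω₂) = (0.249014, 0.078720) ; Δ = (0.005827, -0.033415)
  [-4]  conj(Y_{7,-4})(Ω₁) = (-0.255446, 0.230983) ; Y_{7,-4}(Ω₂) = (-0.030522, -0.440288) ; Δ = (0.109496, 0.105420)
  [-3]  conj(Y_{7,-3})(Ω₁) = (-0.025282, -0.006027) ; Y_{7,-3}(Ω₂) = (-0.365664, 0.174210) ; Δ = (0.010295, -0.002200)
  [-2]  conj(Y_{7,-2})(Ω₁) = (0.117841, 0.306021) ; Y_{7,-2}(Ω₂) = (0.000033, 0.000031) ; Δ = (-0.000006, 0.000014)
  [-1]  conj(Y_{7,-1})(Ω₁) = (0.008098, -0.011796) ; Y_{7,-1}(Ω₂) = (-0.142888, 0.362583) ; Δ = (0.003120, 0.004622)
  [+0]  conj(Y_{7,0})(Ω₁) = (0.321175, -0.000000) ; Y_{7,0}(Ω₂) = (0.125529, 0.000000) ; Δ = (0.040317, 0.000000)
  [+1]  conj(Y_{7,1})(Ω₁) = (-0.008098, -0.011796) ; Y_{7,1}(Ω₂) = (0.142888, 0.362583) ; Δ = (0.003120, -0.004622)
  [+2]  conj(Y_{7,2})(Ω₁) = (0.117841, -0.306021) ; Y_{7,2}(Ω₂) = (0.000033, -0.000031) ; Δ = (-0.000006, -0.000014)
  [+3]  conj(Y_{7,3})(Ω₁) = (0.025282, -0.006027) ; Y_{7,3}(Ω₂) = (0.365664, 0.174210) ; Δ = (0.010295, 0.002200)
  [+4]  conj(Y_{7,4})(Ω₁) = (-0.255446, -0.230983) ; Y_{7,4}(Ω₂) = (-0.030522, 0.440288) ; Δ = (0.109496, -0.105420)
  [+5]  conj(Y_{7,5})(Ω₁) = (0.017292, -0.128721) ; Y_{7,5}(Ω₂) = (-0.249014, 0.078720) ; Δ = (0.005827, 0.033415)
  [+6]  conj(Y_{7,6})(Ω₁) = (-0.311587, 0.157521) ; Y_{7,6}(Ω₂) = (-0.061567, -0.075889) ; Δ = (0.031138, 0.013948)
  [+7]  conj(Y_{7,7})(Ω₁) = (-0.371547, -0.203514) ; Y_{7,7}(Ω₂) = (0.010655, -0.018879) ; Δ = (-0.007801, 0.004846)
Σ over m = (0.344453, 0.000000); ×(4π/15) → (0.288568, 0.000000). Real part: 0.288568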